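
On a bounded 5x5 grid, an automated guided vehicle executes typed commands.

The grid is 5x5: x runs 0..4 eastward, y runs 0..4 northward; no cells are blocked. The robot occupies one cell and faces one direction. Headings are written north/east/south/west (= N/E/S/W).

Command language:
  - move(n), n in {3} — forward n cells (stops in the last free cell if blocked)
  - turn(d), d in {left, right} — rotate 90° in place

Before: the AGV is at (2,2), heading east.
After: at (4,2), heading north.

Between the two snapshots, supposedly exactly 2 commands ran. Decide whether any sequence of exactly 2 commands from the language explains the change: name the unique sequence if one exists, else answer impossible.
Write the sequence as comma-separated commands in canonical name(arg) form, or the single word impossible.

key: position moved to (4,2) AND the heading swung to N — translation plus rotation needed
start: at (2,2), heading east
[1] after move(3): at (4,2), heading east
[2] after turn(left): at (4,2), heading north
no rival 2-sequence matches.

move(3), turn(left)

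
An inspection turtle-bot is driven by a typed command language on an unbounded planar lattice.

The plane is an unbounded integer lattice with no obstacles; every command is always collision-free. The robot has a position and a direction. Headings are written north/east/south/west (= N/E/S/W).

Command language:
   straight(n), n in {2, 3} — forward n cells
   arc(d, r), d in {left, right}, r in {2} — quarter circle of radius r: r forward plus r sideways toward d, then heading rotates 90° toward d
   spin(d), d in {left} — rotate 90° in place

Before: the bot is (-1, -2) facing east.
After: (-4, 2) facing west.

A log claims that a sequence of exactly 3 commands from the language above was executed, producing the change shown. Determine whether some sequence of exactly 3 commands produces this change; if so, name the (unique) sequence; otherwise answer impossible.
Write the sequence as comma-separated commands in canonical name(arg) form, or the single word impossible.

arc(left, 2), arc(left, 2), straight(3)

key: order matters: swapping arc(left, 2) and straight(3) lands elsewhere
initial: (-1, -2) facing east
t=1 arc(left, 2) ⇒ (1, 0) facing north
t=2 arc(left, 2) ⇒ (-1, 2) facing west
t=3 straight(3) ⇒ (-4, 2) facing west
uniquely the one of 125 3-step routes that fits.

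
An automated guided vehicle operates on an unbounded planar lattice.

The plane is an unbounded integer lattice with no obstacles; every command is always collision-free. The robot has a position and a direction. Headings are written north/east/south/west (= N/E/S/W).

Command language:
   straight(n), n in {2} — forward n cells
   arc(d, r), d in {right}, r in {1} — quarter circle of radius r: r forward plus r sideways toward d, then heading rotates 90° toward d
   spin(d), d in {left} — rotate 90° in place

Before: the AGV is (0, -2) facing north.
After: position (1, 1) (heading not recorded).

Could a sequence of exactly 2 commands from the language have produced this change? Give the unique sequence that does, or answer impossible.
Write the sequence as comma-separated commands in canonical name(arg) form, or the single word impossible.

straight(2), arc(right, 1)

key: order matters: swapping straight(2) and arc(right, 1) lands elsewhere
start: (0, -2) facing north
[1] after straight(2): (0, 0) facing north
[2] after arc(right, 1): (1, 1) facing east
no rival 2-sequence matches.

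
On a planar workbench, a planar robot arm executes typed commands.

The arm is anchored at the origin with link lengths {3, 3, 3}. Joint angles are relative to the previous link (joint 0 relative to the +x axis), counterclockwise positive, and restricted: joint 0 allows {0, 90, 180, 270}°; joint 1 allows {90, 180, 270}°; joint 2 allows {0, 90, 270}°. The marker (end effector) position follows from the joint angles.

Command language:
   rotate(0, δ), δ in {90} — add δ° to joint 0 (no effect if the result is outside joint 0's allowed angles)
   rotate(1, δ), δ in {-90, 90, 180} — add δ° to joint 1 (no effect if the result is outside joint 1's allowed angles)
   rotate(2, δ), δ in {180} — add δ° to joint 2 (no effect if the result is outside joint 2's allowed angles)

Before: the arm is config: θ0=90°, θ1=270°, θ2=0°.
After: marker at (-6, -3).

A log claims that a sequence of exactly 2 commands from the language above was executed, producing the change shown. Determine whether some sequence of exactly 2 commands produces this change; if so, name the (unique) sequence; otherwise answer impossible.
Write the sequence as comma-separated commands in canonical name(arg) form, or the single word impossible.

begin: config: θ0=90°, θ1=270°, θ2=0°
step 1 (rotate(0, 90)): config: θ0=180°, θ1=270°, θ2=0°
step 2 (rotate(0, 90)): config: θ0=270°, θ1=270°, θ2=0°
no other 2-command option fits: unique.

rotate(0, 90), rotate(0, 90)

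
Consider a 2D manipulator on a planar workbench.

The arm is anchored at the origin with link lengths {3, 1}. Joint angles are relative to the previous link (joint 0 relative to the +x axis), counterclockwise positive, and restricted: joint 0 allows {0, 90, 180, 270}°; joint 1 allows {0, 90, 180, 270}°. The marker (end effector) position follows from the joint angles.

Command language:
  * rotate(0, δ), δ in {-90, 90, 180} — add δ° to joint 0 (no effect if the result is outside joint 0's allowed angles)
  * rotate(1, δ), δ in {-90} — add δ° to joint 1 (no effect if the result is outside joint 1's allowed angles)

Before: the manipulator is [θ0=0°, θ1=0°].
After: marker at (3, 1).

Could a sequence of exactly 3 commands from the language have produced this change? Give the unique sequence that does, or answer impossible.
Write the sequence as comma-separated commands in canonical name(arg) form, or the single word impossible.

rotate(1, -90), rotate(1, -90), rotate(1, -90)

from: [θ0=0°, θ1=0°]
[1] after rotate(1, -90): [θ0=0°, θ1=270°]
[2] after rotate(1, -90): [θ0=0°, θ1=180°]
[3] after rotate(1, -90): [θ0=0°, θ1=90°]
uniquely the one of 64 3-step routes that fits.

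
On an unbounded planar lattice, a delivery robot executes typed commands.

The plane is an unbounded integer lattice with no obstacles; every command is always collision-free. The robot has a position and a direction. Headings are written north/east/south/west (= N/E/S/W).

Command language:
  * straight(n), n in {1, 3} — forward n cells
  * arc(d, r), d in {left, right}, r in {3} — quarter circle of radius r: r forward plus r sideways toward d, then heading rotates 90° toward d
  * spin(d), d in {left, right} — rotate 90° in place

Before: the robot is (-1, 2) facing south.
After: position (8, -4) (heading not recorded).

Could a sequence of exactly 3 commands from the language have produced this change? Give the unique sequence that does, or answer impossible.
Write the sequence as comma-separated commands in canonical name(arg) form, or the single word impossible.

key: running arc(right, 3) before arc(left, 3) would end elsewhere — order is forced
start: (-1, 2) facing south
[1] after arc(left, 3): (2, -1) facing east
[2] after straight(3): (5, -1) facing east
[3] after arc(right, 3): (8, -4) facing south
all 216 alternatives checked — unique.

arc(left, 3), straight(3), arc(right, 3)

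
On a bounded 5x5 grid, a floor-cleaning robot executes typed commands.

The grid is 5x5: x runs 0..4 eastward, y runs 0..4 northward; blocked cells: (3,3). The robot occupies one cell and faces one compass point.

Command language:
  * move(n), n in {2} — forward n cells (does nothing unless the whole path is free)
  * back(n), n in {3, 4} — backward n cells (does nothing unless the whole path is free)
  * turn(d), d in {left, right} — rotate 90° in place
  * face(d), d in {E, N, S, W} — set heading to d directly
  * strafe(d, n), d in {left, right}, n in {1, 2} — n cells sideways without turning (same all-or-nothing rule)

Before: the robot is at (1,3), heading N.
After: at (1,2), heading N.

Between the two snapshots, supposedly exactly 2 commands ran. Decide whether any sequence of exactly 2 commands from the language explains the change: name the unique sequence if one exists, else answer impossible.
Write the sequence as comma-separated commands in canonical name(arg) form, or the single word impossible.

back(3), move(2)

key: still facing N at the end — nothing in the sequence rotates
initial: at (1,3), heading N
[1] after back(3): at (1,0), heading N
[2] after move(2): at (1,2), heading N
all 169 alternatives checked — unique.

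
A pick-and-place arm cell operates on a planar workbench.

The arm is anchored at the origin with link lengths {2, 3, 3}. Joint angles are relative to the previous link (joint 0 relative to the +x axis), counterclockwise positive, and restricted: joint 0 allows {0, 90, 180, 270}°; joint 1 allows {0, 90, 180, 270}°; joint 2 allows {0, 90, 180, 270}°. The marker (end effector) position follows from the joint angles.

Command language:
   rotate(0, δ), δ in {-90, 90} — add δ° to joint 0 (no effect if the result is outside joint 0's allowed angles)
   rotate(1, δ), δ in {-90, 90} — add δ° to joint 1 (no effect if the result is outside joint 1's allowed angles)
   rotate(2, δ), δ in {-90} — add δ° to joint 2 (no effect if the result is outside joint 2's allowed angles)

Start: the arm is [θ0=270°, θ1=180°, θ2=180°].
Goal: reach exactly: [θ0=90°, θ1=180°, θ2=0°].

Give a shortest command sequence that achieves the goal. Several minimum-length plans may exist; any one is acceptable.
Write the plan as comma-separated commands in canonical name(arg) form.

rotate(0, -90), rotate(0, -90), rotate(2, -90), rotate(2, -90)

from: [θ0=270°, θ1=180°, θ2=180°]
t=1 rotate(0, -90) ⇒ [θ0=180°, θ1=180°, θ2=180°]
t=2 rotate(0, -90) ⇒ [θ0=90°, θ1=180°, θ2=180°]
t=3 rotate(2, -90) ⇒ [θ0=90°, θ1=180°, θ2=90°]
t=4 rotate(2, -90) ⇒ [θ0=90°, θ1=180°, θ2=0°]
minimal: 4 command(s), checked below 4.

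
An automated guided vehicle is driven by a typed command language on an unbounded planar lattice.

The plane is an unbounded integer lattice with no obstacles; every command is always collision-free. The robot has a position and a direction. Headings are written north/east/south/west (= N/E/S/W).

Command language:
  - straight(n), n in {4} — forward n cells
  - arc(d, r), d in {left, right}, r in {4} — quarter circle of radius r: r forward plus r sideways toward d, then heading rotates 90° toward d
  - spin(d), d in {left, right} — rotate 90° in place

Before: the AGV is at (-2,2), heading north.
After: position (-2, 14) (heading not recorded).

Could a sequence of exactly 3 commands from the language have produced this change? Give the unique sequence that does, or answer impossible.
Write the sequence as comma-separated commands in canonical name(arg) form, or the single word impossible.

straight(4), straight(4), straight(4)

from: at (-2,2), heading north
step 1 (straight(4)): at (-2,6), heading north
step 2 (straight(4)): at (-2,10), heading north
step 3 (straight(4)): at (-2,14), heading north
all 125 alternatives checked — unique.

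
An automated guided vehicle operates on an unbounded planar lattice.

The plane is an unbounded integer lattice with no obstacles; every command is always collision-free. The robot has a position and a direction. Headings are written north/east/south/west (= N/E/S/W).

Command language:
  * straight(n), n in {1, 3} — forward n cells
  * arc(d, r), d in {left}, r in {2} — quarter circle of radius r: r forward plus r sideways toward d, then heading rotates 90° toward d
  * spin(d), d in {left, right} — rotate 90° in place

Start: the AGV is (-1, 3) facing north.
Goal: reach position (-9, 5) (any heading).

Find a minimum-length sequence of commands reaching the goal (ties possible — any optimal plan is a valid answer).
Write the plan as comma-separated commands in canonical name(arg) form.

arc(left, 2), straight(3), straight(3)

t0: (-1, 3) facing north
1. arc(left, 2) → (-3, 5) facing west
2. straight(3) → (-6, 5) facing west
3. straight(3) → (-9, 5) facing west
minimal: 3 command(s), checked below 3.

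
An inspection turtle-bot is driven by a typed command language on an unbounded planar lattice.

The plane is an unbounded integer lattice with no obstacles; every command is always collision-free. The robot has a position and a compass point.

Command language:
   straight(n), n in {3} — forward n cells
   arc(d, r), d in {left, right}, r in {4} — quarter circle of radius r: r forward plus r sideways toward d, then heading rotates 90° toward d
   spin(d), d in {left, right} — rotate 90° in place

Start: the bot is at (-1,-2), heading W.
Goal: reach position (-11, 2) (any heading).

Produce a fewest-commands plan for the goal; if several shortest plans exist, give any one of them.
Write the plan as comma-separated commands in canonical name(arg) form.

t0: at (-1,-2), heading W
1. straight(3) → at (-4,-2), heading W
2. straight(3) → at (-7,-2), heading W
3. arc(right, 4) → at (-11,2), heading N
shorter routes all fall short; 3 is best.

straight(3), straight(3), arc(right, 4)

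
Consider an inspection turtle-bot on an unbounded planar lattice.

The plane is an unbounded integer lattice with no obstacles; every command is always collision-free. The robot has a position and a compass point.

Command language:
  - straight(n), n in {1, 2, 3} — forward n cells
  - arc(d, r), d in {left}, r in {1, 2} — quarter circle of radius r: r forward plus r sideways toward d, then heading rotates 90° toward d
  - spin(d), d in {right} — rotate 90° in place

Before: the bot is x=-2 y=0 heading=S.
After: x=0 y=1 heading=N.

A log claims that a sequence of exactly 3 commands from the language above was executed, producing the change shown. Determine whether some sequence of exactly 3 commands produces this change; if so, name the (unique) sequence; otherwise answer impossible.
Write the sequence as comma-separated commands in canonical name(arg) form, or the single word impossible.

key: running straight(1) before arc(left, 1) would end elsewhere — order is forced
begin: x=-2 y=0 heading=S
[1] after arc(left, 1): x=-1 y=-1 heading=E
[2] after arc(left, 1): x=0 y=0 heading=N
[3] after straight(1): x=0 y=1 heading=N
all 216 alternatives checked — unique.

arc(left, 1), arc(left, 1), straight(1)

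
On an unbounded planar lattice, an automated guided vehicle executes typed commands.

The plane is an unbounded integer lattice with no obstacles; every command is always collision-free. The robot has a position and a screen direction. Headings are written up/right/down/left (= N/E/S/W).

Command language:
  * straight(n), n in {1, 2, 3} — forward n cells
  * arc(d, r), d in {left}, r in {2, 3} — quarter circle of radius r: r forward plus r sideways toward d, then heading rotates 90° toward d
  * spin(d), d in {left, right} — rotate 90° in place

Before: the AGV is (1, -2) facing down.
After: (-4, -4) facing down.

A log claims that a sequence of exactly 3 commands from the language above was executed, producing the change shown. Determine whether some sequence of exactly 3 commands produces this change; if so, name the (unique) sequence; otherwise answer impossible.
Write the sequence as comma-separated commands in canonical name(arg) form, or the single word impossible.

spin(right), straight(3), arc(left, 2)

key: running arc(left, 2) before spin(right) would end elsewhere — order is forced
begin: (1, -2) facing down
t=1 spin(right) ⇒ (1, -2) facing left
t=2 straight(3) ⇒ (-2, -2) facing left
t=3 arc(left, 2) ⇒ (-4, -4) facing down
all 343 alternatives checked — unique.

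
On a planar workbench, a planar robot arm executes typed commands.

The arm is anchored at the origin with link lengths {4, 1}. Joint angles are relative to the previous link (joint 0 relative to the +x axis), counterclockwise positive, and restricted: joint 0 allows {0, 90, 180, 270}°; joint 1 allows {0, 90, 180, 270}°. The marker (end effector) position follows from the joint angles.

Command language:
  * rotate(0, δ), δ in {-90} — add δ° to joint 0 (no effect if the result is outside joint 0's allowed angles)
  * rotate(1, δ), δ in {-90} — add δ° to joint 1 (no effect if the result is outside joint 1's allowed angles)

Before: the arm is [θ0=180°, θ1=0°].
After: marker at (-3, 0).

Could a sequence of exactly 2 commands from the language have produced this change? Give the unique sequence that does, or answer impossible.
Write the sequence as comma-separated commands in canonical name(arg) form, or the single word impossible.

rotate(1, -90), rotate(1, -90)

from: [θ0=180°, θ1=0°]
step 1 (rotate(1, -90)): [θ0=180°, θ1=270°]
step 2 (rotate(1, -90)): [θ0=180°, θ1=180°]
uniquely the one of 4 2-step routes that fits.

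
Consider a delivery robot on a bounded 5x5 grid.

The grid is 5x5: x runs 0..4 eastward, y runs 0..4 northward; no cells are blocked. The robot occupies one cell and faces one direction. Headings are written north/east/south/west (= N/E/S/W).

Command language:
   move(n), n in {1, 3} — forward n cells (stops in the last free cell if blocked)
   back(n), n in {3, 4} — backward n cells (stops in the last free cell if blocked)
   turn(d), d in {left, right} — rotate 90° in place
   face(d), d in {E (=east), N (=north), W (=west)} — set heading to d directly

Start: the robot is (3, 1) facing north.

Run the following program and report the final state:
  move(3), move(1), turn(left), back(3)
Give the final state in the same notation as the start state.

(4, 4) facing west

t0: (3, 1) facing north
[1] after move(3): (3, 4) facing north
[2] after move(1): (3, 4) facing north
[3] after turn(left): (3, 4) facing west
[4] after back(3): (4, 4) facing west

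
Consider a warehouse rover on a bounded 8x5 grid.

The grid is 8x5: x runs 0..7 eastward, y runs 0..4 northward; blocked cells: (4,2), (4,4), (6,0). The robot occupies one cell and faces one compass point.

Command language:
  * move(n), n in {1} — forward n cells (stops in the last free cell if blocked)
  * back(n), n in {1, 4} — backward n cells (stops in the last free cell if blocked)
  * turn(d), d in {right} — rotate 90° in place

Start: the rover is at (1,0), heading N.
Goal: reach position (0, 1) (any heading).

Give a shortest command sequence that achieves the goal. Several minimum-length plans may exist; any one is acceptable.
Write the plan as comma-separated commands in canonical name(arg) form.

from: at (1,0), heading N
step 1 (move(1)): at (1,1), heading N
step 2 (turn(right)): at (1,1), heading E
step 3 (back(1)): at (0,1), heading E
nothing shorter than 3 reaches the goal.

move(1), turn(right), back(1)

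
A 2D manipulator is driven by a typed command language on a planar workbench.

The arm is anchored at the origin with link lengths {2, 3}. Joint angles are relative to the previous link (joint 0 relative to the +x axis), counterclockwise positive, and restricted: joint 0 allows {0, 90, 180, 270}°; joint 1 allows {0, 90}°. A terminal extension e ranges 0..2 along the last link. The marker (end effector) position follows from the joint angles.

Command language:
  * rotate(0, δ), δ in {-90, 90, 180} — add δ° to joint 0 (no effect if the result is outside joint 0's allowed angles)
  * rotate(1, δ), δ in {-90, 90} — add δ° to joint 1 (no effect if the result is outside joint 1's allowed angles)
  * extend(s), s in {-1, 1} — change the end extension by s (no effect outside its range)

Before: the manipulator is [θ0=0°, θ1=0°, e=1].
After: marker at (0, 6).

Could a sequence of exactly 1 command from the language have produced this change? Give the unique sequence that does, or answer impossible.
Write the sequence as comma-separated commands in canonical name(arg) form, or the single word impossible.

begin: [θ0=0°, θ1=0°, e=1]
t=1 rotate(0, 90) ⇒ [θ0=90°, θ1=0°, e=1]
no other 1-command option fits: unique.

rotate(0, 90)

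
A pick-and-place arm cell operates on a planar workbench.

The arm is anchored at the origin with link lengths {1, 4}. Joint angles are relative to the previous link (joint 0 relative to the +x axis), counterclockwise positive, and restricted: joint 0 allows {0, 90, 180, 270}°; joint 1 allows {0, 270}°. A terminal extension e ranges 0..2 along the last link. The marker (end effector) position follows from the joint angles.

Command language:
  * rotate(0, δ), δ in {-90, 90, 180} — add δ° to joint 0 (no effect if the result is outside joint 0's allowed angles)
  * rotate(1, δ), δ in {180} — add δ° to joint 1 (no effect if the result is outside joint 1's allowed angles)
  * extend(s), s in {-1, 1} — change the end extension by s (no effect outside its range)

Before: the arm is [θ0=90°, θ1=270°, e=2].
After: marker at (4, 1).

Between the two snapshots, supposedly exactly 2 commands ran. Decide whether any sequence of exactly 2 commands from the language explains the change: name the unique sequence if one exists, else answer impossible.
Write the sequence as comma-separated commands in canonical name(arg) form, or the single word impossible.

initial: [θ0=90°, θ1=270°, e=2]
t=1 extend(-1) ⇒ [θ0=90°, θ1=270°, e=1]
t=2 extend(-1) ⇒ [θ0=90°, θ1=270°, e=0]
uniquely the one of 36 2-step routes that fits.

extend(-1), extend(-1)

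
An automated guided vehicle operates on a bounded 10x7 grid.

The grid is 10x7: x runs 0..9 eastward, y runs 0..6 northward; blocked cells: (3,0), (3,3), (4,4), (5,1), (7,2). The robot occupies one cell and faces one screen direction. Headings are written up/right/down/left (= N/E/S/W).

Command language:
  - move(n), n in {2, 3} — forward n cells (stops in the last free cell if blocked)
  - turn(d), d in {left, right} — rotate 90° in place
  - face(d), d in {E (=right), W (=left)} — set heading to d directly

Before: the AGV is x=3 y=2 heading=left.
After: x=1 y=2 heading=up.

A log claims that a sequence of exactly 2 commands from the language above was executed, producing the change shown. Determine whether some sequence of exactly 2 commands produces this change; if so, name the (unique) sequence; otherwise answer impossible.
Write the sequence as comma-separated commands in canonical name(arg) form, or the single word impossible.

move(2), turn(right)

key: order matters: swapping move(2) and turn(right) lands elsewhere
begin: x=3 y=2 heading=left
step 1 (move(2)): x=1 y=2 heading=left
step 2 (turn(right)): x=1 y=2 heading=up
uniquely the one of 36 2-step routes that fits.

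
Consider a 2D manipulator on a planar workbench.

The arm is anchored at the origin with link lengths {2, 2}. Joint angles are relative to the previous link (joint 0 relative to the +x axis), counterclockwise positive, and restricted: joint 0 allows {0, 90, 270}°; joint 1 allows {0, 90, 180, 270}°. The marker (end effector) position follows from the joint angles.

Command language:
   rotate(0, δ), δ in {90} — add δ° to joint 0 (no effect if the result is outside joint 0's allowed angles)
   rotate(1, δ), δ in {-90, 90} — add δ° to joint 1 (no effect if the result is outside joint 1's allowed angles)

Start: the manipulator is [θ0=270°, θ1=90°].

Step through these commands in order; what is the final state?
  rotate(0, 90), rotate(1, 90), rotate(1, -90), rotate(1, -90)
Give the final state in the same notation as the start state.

[θ0=0°, θ1=0°]

begin: [θ0=270°, θ1=90°]
t=1 rotate(0, 90) ⇒ [θ0=0°, θ1=90°]
t=2 rotate(1, 90) ⇒ [θ0=0°, θ1=180°]
t=3 rotate(1, -90) ⇒ [θ0=0°, θ1=90°]
t=4 rotate(1, -90) ⇒ [θ0=0°, θ1=0°]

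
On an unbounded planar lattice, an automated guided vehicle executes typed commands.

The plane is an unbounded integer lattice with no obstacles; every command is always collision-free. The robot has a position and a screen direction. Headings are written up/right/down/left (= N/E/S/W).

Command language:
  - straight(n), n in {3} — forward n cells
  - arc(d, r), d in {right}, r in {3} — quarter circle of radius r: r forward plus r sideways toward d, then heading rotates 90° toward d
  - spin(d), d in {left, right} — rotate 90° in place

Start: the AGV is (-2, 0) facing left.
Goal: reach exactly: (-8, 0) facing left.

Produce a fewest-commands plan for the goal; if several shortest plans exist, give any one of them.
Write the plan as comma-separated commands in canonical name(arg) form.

from: (-2, 0) facing left
t=1 straight(3) ⇒ (-5, 0) facing left
t=2 straight(3) ⇒ (-8, 0) facing left
no 1-step plan works, so 2 is optimal.

straight(3), straight(3)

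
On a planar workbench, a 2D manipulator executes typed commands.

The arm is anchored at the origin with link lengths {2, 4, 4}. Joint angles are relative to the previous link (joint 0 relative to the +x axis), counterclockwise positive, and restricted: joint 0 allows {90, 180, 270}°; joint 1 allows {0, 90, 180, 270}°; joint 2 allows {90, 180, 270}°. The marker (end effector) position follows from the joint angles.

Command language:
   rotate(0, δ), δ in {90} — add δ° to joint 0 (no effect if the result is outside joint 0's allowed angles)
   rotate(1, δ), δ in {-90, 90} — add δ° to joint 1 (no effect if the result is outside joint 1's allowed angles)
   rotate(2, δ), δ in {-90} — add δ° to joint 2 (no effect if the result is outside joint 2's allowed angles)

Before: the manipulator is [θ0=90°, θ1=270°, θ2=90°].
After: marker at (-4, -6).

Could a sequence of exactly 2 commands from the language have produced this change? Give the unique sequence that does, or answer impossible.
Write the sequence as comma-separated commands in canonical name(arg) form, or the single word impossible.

start: [θ0=90°, θ1=270°, θ2=90°]
[1] after rotate(0, 90): [θ0=180°, θ1=270°, θ2=90°]
[2] after rotate(0, 90): [θ0=270°, θ1=270°, θ2=90°]
uniquely the one of 16 2-step routes that fits.

rotate(0, 90), rotate(0, 90)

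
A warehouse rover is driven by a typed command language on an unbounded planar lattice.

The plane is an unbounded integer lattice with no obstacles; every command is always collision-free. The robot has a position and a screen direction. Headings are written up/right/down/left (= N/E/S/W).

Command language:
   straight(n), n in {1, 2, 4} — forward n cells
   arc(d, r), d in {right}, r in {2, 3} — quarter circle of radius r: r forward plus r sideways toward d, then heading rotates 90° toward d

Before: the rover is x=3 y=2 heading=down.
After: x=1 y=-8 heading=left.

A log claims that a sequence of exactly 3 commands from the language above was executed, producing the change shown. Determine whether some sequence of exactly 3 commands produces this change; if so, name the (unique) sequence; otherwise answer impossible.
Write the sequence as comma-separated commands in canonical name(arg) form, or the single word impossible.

straight(4), straight(4), arc(right, 2)

key: cell and facing (now W) both changed — the 3 commands mix motion and turning
from: x=3 y=2 heading=down
t=1 straight(4) ⇒ x=3 y=-2 heading=down
t=2 straight(4) ⇒ x=3 y=-6 heading=down
t=3 arc(right, 2) ⇒ x=1 y=-8 heading=left
no rival 3-sequence matches.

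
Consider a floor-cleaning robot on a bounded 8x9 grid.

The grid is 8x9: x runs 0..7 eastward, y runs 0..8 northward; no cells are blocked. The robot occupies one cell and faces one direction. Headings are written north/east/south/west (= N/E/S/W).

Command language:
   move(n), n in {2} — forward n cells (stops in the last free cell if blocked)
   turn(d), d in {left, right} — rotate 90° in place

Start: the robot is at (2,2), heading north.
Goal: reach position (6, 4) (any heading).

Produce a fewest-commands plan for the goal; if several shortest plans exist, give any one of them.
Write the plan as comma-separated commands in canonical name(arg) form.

move(2), turn(right), move(2), move(2)

begin: at (2,2), heading north
1. move(2) → at (2,4), heading north
2. turn(right) → at (2,4), heading east
3. move(2) → at (4,4), heading east
4. move(2) → at (6,4), heading east
no 3-step plan works, so 4 is optimal.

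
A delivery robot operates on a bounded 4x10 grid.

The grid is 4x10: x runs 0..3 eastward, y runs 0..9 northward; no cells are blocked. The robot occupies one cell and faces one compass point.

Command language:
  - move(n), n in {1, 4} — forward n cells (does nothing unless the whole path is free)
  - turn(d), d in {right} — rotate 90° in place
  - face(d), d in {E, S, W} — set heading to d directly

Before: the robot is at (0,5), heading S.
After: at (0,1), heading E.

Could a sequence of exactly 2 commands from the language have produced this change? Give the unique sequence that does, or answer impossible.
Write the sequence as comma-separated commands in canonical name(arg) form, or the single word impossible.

key: order matters: swapping move(4) and face(E) lands elsewhere
t0: at (0,5), heading S
t=1 move(4) ⇒ at (0,1), heading S
t=2 face(E) ⇒ at (0,1), heading E
all 36 alternatives checked — unique.

move(4), face(E)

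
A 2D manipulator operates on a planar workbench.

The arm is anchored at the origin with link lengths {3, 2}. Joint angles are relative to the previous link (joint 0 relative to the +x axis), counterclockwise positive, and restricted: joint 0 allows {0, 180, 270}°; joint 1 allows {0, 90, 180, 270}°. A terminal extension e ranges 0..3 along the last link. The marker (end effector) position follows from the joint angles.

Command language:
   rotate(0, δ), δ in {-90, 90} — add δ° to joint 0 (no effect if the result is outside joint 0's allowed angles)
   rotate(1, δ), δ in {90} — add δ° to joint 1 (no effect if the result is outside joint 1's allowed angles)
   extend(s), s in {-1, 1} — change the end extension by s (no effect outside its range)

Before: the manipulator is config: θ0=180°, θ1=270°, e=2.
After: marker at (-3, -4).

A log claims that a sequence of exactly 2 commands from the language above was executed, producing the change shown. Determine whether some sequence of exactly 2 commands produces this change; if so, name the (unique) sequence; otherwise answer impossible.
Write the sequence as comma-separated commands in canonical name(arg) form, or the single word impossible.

t0: config: θ0=180°, θ1=270°, e=2
[1] after rotate(1, 90): config: θ0=180°, θ1=0°, e=2
[2] after rotate(1, 90): config: θ0=180°, θ1=90°, e=2
all 25 alternatives checked — unique.

rotate(1, 90), rotate(1, 90)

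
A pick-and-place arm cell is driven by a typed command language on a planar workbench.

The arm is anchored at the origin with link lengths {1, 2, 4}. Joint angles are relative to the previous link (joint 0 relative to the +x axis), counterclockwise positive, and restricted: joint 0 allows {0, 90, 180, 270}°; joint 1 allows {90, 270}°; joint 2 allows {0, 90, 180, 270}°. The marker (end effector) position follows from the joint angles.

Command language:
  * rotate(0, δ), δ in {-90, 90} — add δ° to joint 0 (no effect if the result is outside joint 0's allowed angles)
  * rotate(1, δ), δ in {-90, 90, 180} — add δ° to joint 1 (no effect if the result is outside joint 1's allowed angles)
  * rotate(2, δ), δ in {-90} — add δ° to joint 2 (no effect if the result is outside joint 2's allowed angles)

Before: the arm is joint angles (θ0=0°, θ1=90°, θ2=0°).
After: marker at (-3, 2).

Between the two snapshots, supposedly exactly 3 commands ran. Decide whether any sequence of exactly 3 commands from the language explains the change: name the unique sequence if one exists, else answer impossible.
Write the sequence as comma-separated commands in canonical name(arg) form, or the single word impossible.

rotate(2, -90), rotate(2, -90), rotate(2, -90)

start: joint angles (θ0=0°, θ1=90°, θ2=0°)
t=1 rotate(2, -90) ⇒ joint angles (θ0=0°, θ1=90°, θ2=270°)
t=2 rotate(2, -90) ⇒ joint angles (θ0=0°, θ1=90°, θ2=180°)
t=3 rotate(2, -90) ⇒ joint angles (θ0=0°, θ1=90°, θ2=90°)
uniquely the one of 216 3-step routes that fits.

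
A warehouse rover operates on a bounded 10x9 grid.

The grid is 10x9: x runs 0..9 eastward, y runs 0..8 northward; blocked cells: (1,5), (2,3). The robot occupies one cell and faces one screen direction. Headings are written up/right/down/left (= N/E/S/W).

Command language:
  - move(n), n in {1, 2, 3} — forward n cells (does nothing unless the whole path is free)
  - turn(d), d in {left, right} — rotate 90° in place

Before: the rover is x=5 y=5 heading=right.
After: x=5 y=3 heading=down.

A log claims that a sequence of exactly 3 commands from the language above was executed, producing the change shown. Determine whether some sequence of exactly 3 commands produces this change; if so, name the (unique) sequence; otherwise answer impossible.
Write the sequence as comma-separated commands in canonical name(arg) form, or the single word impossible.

key: position moved to (5,3) AND the heading swung to S — translation plus rotation needed
start: x=5 y=5 heading=right
1. turn(right) → x=5 y=5 heading=down
2. move(1) → x=5 y=4 heading=down
3. move(1) → x=5 y=3 heading=down
all 125 alternatives checked — unique.

turn(right), move(1), move(1)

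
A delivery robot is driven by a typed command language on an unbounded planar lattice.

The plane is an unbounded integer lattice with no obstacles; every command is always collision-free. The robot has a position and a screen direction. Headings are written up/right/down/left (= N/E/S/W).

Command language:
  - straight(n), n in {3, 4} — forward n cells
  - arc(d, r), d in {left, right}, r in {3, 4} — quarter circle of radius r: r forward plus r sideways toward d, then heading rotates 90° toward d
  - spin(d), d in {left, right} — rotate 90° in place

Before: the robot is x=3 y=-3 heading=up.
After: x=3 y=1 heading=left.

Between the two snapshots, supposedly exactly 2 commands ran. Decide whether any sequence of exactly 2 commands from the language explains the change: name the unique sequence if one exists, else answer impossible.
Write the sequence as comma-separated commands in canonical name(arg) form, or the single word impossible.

key: position moved to (3,1) AND the heading swung to W — translation plus rotation needed
t0: x=3 y=-3 heading=up
[1] after straight(4): x=3 y=1 heading=up
[2] after spin(left): x=3 y=1 heading=left
no rival 2-sequence matches.

straight(4), spin(left)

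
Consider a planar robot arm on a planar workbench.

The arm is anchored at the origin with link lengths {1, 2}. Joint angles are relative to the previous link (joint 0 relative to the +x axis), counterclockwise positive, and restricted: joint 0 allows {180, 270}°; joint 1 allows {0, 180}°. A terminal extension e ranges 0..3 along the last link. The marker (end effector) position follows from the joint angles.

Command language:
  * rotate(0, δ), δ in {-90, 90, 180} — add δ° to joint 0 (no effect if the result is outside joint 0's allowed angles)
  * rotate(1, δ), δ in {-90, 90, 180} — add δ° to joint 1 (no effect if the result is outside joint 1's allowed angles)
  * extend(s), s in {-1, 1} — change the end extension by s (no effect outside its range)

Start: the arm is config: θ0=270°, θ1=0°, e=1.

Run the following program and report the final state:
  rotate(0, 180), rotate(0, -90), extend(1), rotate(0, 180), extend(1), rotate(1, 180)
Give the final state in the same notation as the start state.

config: θ0=180°, θ1=180°, e=3

begin: config: θ0=270°, θ1=0°, e=1
step 1 (rotate(0, 180)): config: θ0=270°, θ1=0°, e=1
step 2 (rotate(0, -90)): config: θ0=180°, θ1=0°, e=1
step 3 (extend(1)): config: θ0=180°, θ1=0°, e=2
step 4 (rotate(0, 180)): config: θ0=180°, θ1=0°, e=2
step 5 (extend(1)): config: θ0=180°, θ1=0°, e=3
step 6 (rotate(1, 180)): config: θ0=180°, θ1=180°, e=3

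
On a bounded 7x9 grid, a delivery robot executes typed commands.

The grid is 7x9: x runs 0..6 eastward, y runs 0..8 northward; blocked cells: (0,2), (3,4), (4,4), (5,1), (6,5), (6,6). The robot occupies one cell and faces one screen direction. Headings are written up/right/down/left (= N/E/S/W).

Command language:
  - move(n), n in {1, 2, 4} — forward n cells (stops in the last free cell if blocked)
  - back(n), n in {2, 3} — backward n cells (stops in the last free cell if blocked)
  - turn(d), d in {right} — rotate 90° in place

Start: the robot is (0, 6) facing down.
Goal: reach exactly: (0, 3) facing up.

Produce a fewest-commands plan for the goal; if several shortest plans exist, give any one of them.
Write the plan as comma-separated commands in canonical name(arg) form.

turn(right), turn(right), back(3)

begin: (0, 6) facing down
[1] after turn(right): (0, 6) facing left
[2] after turn(right): (0, 6) facing up
[3] after back(3): (0, 3) facing up
no 2-step plan works, so 3 is optimal.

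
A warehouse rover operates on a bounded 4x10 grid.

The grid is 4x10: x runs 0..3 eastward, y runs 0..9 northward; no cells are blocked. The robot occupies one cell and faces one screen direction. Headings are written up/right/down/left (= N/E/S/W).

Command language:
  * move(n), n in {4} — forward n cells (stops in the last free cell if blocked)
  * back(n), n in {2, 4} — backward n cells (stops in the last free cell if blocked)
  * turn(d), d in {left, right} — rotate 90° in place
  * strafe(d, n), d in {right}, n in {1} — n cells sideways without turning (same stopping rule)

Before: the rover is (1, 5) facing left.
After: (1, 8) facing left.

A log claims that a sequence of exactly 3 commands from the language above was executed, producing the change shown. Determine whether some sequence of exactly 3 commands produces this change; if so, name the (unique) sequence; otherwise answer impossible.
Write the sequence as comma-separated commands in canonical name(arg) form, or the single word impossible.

key: still facing W at the end — nothing in the sequence rotates
from: (1, 5) facing left
t=1 strafe(right, 1) ⇒ (1, 6) facing left
t=2 strafe(right, 1) ⇒ (1, 7) facing left
t=3 strafe(right, 1) ⇒ (1, 8) facing left
all 216 alternatives checked — unique.

strafe(right, 1), strafe(right, 1), strafe(right, 1)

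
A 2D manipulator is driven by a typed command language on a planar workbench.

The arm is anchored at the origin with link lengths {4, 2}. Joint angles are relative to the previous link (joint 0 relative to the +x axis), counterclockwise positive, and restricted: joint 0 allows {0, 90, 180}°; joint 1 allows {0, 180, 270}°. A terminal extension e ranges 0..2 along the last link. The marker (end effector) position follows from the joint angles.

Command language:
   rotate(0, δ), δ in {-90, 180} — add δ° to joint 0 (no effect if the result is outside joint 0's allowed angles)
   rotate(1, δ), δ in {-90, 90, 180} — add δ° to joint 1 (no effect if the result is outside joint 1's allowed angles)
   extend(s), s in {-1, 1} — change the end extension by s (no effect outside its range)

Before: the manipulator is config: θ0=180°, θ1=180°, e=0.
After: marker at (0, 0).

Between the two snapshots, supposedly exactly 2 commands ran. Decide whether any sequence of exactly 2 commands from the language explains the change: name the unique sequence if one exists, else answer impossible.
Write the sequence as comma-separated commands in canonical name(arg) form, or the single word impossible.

extend(1), extend(1)

t0: config: θ0=180°, θ1=180°, e=0
1. extend(1) → config: θ0=180°, θ1=180°, e=1
2. extend(1) → config: θ0=180°, θ1=180°, e=2
no other 2-command option fits: unique.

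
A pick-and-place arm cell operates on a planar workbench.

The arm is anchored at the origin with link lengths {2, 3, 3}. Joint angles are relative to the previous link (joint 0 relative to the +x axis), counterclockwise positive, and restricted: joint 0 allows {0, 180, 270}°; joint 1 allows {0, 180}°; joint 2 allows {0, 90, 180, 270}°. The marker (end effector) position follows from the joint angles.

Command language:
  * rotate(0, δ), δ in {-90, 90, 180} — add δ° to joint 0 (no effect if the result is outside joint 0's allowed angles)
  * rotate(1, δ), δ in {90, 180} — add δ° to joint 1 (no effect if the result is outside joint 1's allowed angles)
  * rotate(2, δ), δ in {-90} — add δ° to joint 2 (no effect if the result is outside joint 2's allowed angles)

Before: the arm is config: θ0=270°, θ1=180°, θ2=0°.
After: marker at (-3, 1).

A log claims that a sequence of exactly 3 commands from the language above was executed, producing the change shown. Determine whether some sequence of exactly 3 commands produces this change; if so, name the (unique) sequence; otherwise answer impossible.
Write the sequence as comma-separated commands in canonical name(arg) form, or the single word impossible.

begin: config: θ0=270°, θ1=180°, θ2=0°
step 1 (rotate(2, -90)): config: θ0=270°, θ1=180°, θ2=270°
step 2 (rotate(2, -90)): config: θ0=270°, θ1=180°, θ2=180°
step 3 (rotate(2, -90)): config: θ0=270°, θ1=180°, θ2=90°
uniquely the one of 216 3-step routes that fits.

rotate(2, -90), rotate(2, -90), rotate(2, -90)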